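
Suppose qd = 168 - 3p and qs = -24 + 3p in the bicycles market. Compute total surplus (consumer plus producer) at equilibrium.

Total surplus = 1728

Equilibrium: 168 - 3p = -24 + 3p gives p* = 32, q* = 72.
Demand choke price: p = 56; supply starts at p = 8.
CS = ½(56 − 32)(72) = 864; PS = ½(32 − 8)(72) = 864.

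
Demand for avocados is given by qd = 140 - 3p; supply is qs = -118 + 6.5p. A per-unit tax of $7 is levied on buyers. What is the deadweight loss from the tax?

Deadweight loss = 1911/38

Pre-tax equilibrium: p* = 516/19, q* = 1112/19.
Tax on buyers shifts demand to qd = 140 − 3(p + 7) = 119 - 3p.
119 - 3p = -118 + 6.5p gives seller price ps = 474/19; buyers pay pb = 474/19 + 7 = 607/19.
New quantity: q = 140 − 3(607/19) = 839/19.
DWL = ½ × 7 × (1112/19 − 839/19) = 1911/38.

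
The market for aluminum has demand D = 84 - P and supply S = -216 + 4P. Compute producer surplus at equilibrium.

Equilibrium: 84 - P = -216 + 4P gives P* = 60, Q* = 24.
Supply starts at P = 54 (where S = 0).
PS = ½(60 − 54)(24) = 72.

Producer surplus = 72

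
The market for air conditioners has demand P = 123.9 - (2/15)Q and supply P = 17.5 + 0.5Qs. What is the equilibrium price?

P* = 101.5

Set the two price expressions equal: 123.9 - (2/15)Q = 17.5 + 0.5Q.
106.4 = (19/30)Q, so Q* = 168.
P* = 123.9 − (2/15)(168) = 101.5.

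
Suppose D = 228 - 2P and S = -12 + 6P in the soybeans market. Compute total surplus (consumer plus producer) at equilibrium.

Equilibrium: 228 - 2P = -12 + 6P gives P* = 30, Q* = 168.
Demand choke price: P = 114; supply starts at P = 2.
CS = ½(114 − 30)(168) = 7056; PS = ½(30 − 2)(168) = 2352.

Total surplus = 9408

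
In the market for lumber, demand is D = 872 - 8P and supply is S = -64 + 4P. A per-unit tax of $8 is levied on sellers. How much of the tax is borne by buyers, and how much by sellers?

Pre-tax equilibrium: P* = 78, Q* = 248.
Tax on sellers shifts supply to S = -64 + 4(P − 8) = -96 + 4P.
872 - 8P = -96 + 4P gives buyer price Pb = 242/3; sellers receive Ps = 242/3 − 8 = 218/3.
New quantity: Q = 872 − 8(242/3) = 680/3.
Buyer burden = 242/3 − 78 = 8/3; seller burden = 78 − 218/3 = 16/3.

Buyers bear 8/3, sellers bear 16/3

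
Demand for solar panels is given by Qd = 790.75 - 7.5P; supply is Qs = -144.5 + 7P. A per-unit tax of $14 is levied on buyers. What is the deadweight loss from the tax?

Deadweight loss = 10290/29

Pre-tax equilibrium: P* = 64.5, Q* = 307.
Tax on buyers shifts demand to Qd = 790.75 − 7.5(P + 14) = 685.75 - 7.5P.
685.75 - 7.5P = -144.5 + 7P gives seller price Ps = 3321/58; buyers pay Pb = 3321/58 + 14 = 4133/58.
New quantity: Q = 790.75 − 7.5(4133/58) = 7433/29.
DWL = ½ × 14 × (307 − 7433/29) = 10290/29.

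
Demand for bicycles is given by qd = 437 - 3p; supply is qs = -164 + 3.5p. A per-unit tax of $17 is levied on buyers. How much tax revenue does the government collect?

Tax revenue = 29206/13

Pre-tax equilibrium: p* = 1202/13, q* = 2075/13.
Tax on buyers shifts demand to qd = 437 − 3(p + 17) = 386 - 3p.
386 - 3p = -164 + 3.5p gives seller price ps = 1100/13; buyers pay pb = 1100/13 + 17 = 1321/13.
New quantity: q = 437 − 3(1321/13) = 1718/13.
Revenue = 17 × 1718/13 = 29206/13.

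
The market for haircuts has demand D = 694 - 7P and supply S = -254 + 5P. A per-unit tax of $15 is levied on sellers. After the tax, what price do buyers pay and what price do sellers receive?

Pre-tax equilibrium: P* = 79, Q* = 141.
Tax on sellers shifts supply to S = -254 + 5(P − 15) = -329 + 5P.
694 - 7P = -329 + 5P gives buyer price Pb = 85.25; sellers receive Ps = 85.25 − 15 = 70.25.
New quantity: Q = 694 − 7(85.25) = 97.25.

Buyers pay $85.25, sellers receive $70.25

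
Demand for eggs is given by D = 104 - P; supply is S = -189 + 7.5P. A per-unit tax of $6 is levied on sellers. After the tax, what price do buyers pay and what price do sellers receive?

Pre-tax equilibrium: P* = 586/17, Q* = 1182/17.
Tax on sellers shifts supply to S = -189 + 7.5(P − 6) = -234 + 7.5P.
104 - P = -234 + 7.5P gives buyer price Pb = 676/17; sellers receive Ps = 676/17 − 6 = 574/17.
New quantity: Q = 104 − 1(676/17) = 1092/17.

Buyers pay 676/17, sellers receive 574/17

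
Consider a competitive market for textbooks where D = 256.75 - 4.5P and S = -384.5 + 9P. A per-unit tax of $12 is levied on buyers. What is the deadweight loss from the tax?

Deadweight loss = 216

Pre-tax equilibrium: P* = 47.5, Q* = 43.
Tax on buyers shifts demand to D = 256.75 − 4.5(P + 12) = 202.75 - 4.5P.
202.75 - 4.5P = -384.5 + 9P gives seller price Ps = 43.5; buyers pay Pb = 43.5 + 12 = 55.5.
New quantity: Q = 256.75 − 4.5(55.5) = 7.
DWL = ½ × 12 × (43 − 7) = 216.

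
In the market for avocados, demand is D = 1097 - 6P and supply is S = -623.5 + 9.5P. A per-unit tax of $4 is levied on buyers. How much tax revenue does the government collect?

Tax revenue = 51620/31

Pre-tax equilibrium: P* = 111, Q* = 431.
Tax on buyers shifts demand to D = 1097 − 6(P + 4) = 1073 - 6P.
1073 - 6P = -623.5 + 9.5P gives seller price Ps = 3393/31; buyers pay Pb = 3393/31 + 4 = 3517/31.
New quantity: Q = 1097 − 6(3517/31) = 12905/31.
Revenue = 4 × 12905/31 = 51620/31.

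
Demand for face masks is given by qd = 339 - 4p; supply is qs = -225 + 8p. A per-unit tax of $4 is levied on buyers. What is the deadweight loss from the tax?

Deadweight loss = 64/3

Pre-tax equilibrium: p* = 47, q* = 151.
Tax on buyers shifts demand to qd = 339 − 4(p + 4) = 323 - 4p.
323 - 4p = -225 + 8p gives seller price ps = 137/3; buyers pay pb = 137/3 + 4 = 149/3.
New quantity: q = 339 − 4(149/3) = 421/3.
DWL = ½ × 4 × (151 − 421/3) = 64/3.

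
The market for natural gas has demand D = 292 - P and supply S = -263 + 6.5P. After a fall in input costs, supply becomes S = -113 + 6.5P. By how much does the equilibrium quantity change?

Original equilibrium: P* = 74, Q* = 218.
New equilibrium: 292 - P = -113 + 6.5P, so 405 = 7.5P and P' = 54; Q' = 292 − 1(54) = 238.
Change in quantity: 238 − 218 = 20.

ΔQ = 20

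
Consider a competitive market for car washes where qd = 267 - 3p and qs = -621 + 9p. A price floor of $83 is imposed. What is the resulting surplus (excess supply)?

Equilibrium price would be p* = 74, so the floor at 83 binds.
At p = 83: qd = 18, qs = 126.
Surplus = 126 − 18 = 108.

Surplus = 108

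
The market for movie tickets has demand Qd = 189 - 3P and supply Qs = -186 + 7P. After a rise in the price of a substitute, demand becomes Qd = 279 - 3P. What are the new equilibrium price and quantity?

Original equilibrium: P* = 37.5, Q* = 76.5.
New equilibrium: 279 - 3P = -186 + 7P, so 465 = 10P and P' = 46.5; Q' = 279 − 3(46.5) = 139.5.

P' = 46.5, Q' = 139.5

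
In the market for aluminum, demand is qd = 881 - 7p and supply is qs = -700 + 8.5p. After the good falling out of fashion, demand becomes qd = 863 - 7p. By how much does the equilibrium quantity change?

Original equilibrium: p* = 102, q* = 167.
New equilibrium: 863 - 7p = -700 + 8.5p, so 1563 = 15.5p and p' = 3126/31; q' = 863 − 7(3126/31) = 4871/31.
Change in quantity: 4871/31 − 167 = -306/31.

Δq = -306/31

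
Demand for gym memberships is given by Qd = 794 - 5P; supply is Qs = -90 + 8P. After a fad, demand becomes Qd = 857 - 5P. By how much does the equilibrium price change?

Original equilibrium: P* = 68, Q* = 454.
New equilibrium: 857 - 5P = -90 + 8P, so 947 = 13P and P' = 947/13; Q' = 857 − 5(947/13) = 6406/13.
Change in price: 947/13 − 68 = 63/13.

ΔP = 63/13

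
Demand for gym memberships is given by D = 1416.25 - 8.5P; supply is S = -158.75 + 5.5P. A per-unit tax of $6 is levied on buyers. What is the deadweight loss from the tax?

Deadweight loss = 1683/28

Pre-tax equilibrium: P* = 112.5, Q* = 460.
Tax on buyers shifts demand to D = 1416.25 − 8.5(P + 6) = 1365.25 - 8.5P.
1365.25 - 8.5P = -158.75 + 5.5P gives seller price Ps = 762/7; buyers pay Pb = 762/7 + 6 = 804/7.
New quantity: Q = 1416.25 − 8.5(804/7) = 12319/28.
DWL = ½ × 6 × (460 − 12319/28) = 1683/28.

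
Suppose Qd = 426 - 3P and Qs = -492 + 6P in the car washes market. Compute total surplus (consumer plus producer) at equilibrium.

Total surplus = 3600

Equilibrium: 426 - 3P = -492 + 6P gives P* = 102, Q* = 120.
Demand choke price: P = 142; supply starts at P = 82.
CS = ½(142 − 102)(120) = 2400; PS = ½(102 − 82)(120) = 1200.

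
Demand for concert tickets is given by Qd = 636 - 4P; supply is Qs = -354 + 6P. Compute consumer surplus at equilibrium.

Consumer surplus = 7200

Equilibrium: 636 - 4P = -354 + 6P gives P* = 99, Q* = 240.
Demand choke price (Qd = 0): P = 159.
CS = ½(159 − 99)(240) = 7200.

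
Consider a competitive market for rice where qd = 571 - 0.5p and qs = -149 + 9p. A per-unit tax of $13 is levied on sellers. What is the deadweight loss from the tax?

Pre-tax equilibrium: p* = 1440/19, q* = 10129/19.
Tax on sellers shifts supply to qs = -149 + 9(p − 13) = -266 + 9p.
571 - 0.5p = -266 + 9p gives buyer price pb = 1674/19; sellers receive ps = 1674/19 − 13 = 1427/19.
New quantity: q = 571 − 0.5(1674/19) = 10012/19.
DWL = ½ × 13 × (10129/19 − 10012/19) = 1521/38.

Deadweight loss = 1521/38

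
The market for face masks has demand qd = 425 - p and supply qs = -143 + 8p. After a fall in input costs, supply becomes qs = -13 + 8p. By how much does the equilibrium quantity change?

Δq = 130/9

Original equilibrium: p* = 568/9, q* = 3257/9.
New equilibrium: 425 - p = -13 + 8p, so 438 = 9p and p' = 146/3; q' = 425 − 1(146/3) = 1129/3.
Change in quantity: 1129/3 − 3257/9 = 130/9.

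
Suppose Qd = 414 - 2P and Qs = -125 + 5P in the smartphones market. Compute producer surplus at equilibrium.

Producer surplus = 6760

Equilibrium: 414 - 2P = -125 + 5P gives P* = 77, Q* = 260.
Supply starts at P = 25 (where Qs = 0).
PS = ½(77 − 25)(260) = 6760.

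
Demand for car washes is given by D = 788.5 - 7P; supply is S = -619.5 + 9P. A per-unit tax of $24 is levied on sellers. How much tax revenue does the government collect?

Tax revenue = 1872

Pre-tax equilibrium: P* = 88, Q* = 172.5.
Tax on sellers shifts supply to S = -619.5 + 9(P − 24) = -835.5 + 9P.
788.5 - 7P = -835.5 + 9P gives buyer price Pb = 101.5; sellers receive Ps = 101.5 − 24 = 77.5.
New quantity: Q = 788.5 − 7(101.5) = 78.
Revenue = 24 × 78 = 1872.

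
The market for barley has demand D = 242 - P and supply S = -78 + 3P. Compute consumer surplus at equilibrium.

Equilibrium: 242 - P = -78 + 3P gives P* = 80, Q* = 162.
Demand choke price (D = 0): P = 242.
CS = ½(242 − 80)(162) = 13122.

Consumer surplus = 13122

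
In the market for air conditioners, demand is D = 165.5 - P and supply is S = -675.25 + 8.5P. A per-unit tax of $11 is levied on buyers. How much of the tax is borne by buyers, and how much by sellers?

Buyers bear 187/19, sellers bear 22/19

Pre-tax equilibrium: P* = 88.5, Q* = 77.
Tax on buyers shifts demand to D = 165.5 − 1(P + 11) = 154.5 - P.
154.5 - P = -675.25 + 8.5P gives seller price Ps = 3319/38; buyers pay Pb = 3319/38 + 11 = 3737/38.
New quantity: Q = 165.5 − 1(3737/38) = 1276/19.
Buyer burden = 3737/38 − 88.5 = 187/19; seller burden = 88.5 − 3319/38 = 22/19.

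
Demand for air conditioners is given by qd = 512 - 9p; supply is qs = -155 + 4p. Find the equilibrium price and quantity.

p* = 667/13, q* = 653/13

Set qd = qs: 512 - 9p = -155 + 4p.
667 = 13p, so p* = 667/13.
q* = 512 − 9(667/13) = 653/13.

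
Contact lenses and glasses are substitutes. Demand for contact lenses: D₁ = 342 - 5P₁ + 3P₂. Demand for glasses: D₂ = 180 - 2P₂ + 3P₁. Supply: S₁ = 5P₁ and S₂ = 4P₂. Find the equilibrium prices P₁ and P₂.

P₁ = 864/17, P₂ = 942/17

Market 1: 342 - 5P₁ + 3P₂ = 5P₁ → 10P₁ - 3P₂ = 342.
Market 2: 6P₂ - 3P₁ = 180.
Eliminating P₂: 6×(1) + 3×(2) gives 51P₁ = 2592, so P₁ = 864/17.
Back-substitute into (2): P₂ = (180 + 3×864/17) / 6 = 942/17.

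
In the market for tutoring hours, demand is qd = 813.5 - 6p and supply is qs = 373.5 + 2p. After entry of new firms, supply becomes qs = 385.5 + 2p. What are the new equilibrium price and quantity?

Original equilibrium: p* = 55, q* = 483.5.
New equilibrium: 813.5 - 6p = 385.5 + 2p, so 428 = 8p and p' = 53.5; q' = 813.5 − 6(53.5) = 492.5.

p' = 53.5, q' = 492.5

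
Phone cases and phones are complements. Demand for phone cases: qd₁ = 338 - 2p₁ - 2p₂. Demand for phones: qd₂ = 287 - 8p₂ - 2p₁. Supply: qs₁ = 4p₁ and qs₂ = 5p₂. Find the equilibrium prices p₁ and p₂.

p₁ = 1910/37, p₂ = 523/37

Market 1: 338 - 2p₁ - 2p₂ = 4p₁ → 6p₁ + 2p₂ = 338.
Market 2: 13p₂ + 2p₁ = 287.
Eliminating p₂: 13×(1) − 2×(2) gives 74p₁ = 3820, so p₁ = 1910/37.
Back-substitute into (2): p₂ = (287 − 2×1910/37) / 13 = 523/37.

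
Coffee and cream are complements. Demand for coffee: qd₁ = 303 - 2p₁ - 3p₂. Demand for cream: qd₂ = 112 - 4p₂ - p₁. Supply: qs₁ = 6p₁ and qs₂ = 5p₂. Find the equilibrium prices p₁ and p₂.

p₁ = 797/23, p₂ = 593/69

Market 1: 303 - 2p₁ - 3p₂ = 6p₁ → 8p₁ + 3p₂ = 303.
Market 2: 9p₂ + p₁ = 112.
Eliminating p₂: 9×(1) − 3×(2) gives 69p₁ = 2391, so p₁ = 797/23.
Back-substitute into (2): p₂ = (112 − 1×797/23) / 9 = 593/69.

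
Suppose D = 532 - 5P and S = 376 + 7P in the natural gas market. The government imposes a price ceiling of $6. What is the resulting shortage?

Shortage = 84

Equilibrium price would be P* = 13, so the ceiling at 6 binds.
At P = 6: D = 532 − 5(6) = 502, S = 376 + 7(6) = 418.
Shortage = 502 − 418 = 84.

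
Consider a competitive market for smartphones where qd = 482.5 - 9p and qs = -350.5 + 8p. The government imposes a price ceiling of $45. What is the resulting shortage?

Shortage = 68

Equilibrium price would be p* = 49, so the ceiling at 45 binds.
At p = 45: qd = 482.5 − 9(45) = 77.5, qs = -350.5 + 8(45) = 9.5.
Shortage = 77.5 − 9.5 = 68.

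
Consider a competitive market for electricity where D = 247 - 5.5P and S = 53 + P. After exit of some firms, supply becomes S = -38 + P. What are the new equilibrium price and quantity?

Original equilibrium: P* = 388/13, Q* = 1077/13.
New equilibrium: 247 - 5.5P = -38 + P, so 285 = 6.5P and P' = 570/13; Q' = 247 − 5.5(570/13) = 76/13.

P' = 570/13, Q' = 76/13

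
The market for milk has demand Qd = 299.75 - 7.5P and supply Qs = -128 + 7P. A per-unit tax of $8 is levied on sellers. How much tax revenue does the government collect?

Pre-tax equilibrium: P* = 29.5, Q* = 78.5.
Tax on sellers shifts supply to Qs = -128 + 7(P − 8) = -184 + 7P.
299.75 - 7.5P = -184 + 7P gives buyer price Pb = 1935/58; sellers receive Ps = 1935/58 − 8 = 1471/58.
New quantity: Q = 299.75 − 7.5(1935/58) = 2873/58.
Revenue = 8 × 2873/58 = 11492/29.

Tax revenue = 11492/29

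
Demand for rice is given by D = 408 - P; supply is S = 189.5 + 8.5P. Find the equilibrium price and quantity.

P* = 23, Q* = 385

Set D = S: 408 - P = 189.5 + 8.5P.
218.5 = 9.5P, so P* = 23.
Q* = 408 − 1(23) = 385.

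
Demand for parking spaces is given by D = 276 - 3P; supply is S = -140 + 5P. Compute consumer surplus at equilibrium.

Equilibrium: 276 - 3P = -140 + 5P gives P* = 52, Q* = 120.
Demand choke price (D = 0): P = 92.
CS = ½(92 − 52)(120) = 2400.

Consumer surplus = 2400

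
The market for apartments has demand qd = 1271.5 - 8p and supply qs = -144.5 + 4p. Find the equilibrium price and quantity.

Set qd = qs: 1271.5 - 8p = -144.5 + 4p.
1416 = 12p, so p* = 118.
q* = 1271.5 − 8(118) = 327.5.

p* = 118, q* = 327.5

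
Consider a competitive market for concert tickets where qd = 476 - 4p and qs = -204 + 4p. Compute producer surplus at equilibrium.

Equilibrium: 476 - 4p = -204 + 4p gives p* = 85, q* = 136.
Supply starts at p = 51 (where qs = 0).
PS = ½(85 − 51)(136) = 2312.

Producer surplus = 2312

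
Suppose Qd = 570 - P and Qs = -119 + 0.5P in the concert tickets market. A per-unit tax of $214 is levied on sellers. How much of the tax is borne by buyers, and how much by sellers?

Pre-tax equilibrium: P* = 1378/3, Q* = 332/3.
Tax on sellers shifts supply to Qs = -119 + 0.5(P − 214) = -226 + 0.5P.
570 - P = -226 + 0.5P gives buyer price Pb = 1592/3; sellers receive Ps = 1592/3 − 214 = 950/3.
New quantity: Q = 570 − 1(1592/3) = 118/3.
Buyer burden = 1592/3 − 1378/3 = 214/3; seller burden = 1378/3 − 950/3 = 428/3.

Buyers bear 214/3, sellers bear 428/3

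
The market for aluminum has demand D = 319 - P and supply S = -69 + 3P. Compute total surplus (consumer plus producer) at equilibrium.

Equilibrium: 319 - P = -69 + 3P gives P* = 97, Q* = 222.
Demand choke price: P = 319; supply starts at P = 23.
CS = ½(319 − 97)(222) = 24642; PS = ½(97 − 23)(222) = 8214.

Total surplus = 32856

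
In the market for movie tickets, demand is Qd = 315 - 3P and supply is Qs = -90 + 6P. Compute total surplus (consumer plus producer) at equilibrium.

Equilibrium: 315 - 3P = -90 + 6P gives P* = 45, Q* = 180.
Demand choke price: P = 105; supply starts at P = 15.
CS = ½(105 − 45)(180) = 5400; PS = ½(45 − 15)(180) = 2700.

Total surplus = 8100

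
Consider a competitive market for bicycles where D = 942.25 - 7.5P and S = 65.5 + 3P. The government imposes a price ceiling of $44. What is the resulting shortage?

Equilibrium price would be P* = 83.5, so the ceiling at 44 binds.
At P = 44: D = 942.25 − 7.5(44) = 612.25, S = 65.5 + 3(44) = 197.5.
Shortage = 612.25 − 197.5 = 414.75.

Shortage = 414.75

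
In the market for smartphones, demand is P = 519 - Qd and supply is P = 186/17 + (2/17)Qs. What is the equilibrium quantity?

Set the two price expressions equal: 519 - Q = 186/17 + (2/17)Q.
8637/17 = (19/17)Q, so Q* = 8637/19.
P* = 519 − (1)(8637/19) = 1224/19.

Q* = 8637/19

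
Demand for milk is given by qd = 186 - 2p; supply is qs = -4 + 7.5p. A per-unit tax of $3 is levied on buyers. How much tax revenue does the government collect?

Pre-tax equilibrium: p* = 20, q* = 146.
Tax on buyers shifts demand to qd = 186 − 2(p + 3) = 180 - 2p.
180 - 2p = -4 + 7.5p gives seller price ps = 368/19; buyers pay pb = 368/19 + 3 = 425/19.
New quantity: q = 186 − 2(425/19) = 2684/19.
Revenue = 3 × 2684/19 = 8052/19.

Tax revenue = 8052/19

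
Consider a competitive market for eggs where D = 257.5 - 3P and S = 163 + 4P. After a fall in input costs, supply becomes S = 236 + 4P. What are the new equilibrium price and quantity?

Original equilibrium: P* = 13.5, Q* = 217.
New equilibrium: 257.5 - 3P = 236 + 4P, so 21.5 = 7P and P' = 43/14; Q' = 257.5 − 3(43/14) = 1738/7.

P' = 43/14, Q' = 1738/7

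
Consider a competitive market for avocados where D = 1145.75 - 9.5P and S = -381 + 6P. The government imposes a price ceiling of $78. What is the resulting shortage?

Shortage = 317.75

Equilibrium price would be P* = 98.5, so the ceiling at 78 binds.
At P = 78: D = 1145.75 − 9.5(78) = 404.75, S = -381 + 6(78) = 87.
Shortage = 404.75 − 87 = 317.75.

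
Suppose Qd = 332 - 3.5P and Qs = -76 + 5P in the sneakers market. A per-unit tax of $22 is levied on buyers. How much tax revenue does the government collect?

Tax revenue = 44396/17

Pre-tax equilibrium: P* = 48, Q* = 164.
Tax on buyers shifts demand to Qd = 332 − 3.5(P + 22) = 255 - 3.5P.
255 - 3.5P = -76 + 5P gives seller price Ps = 662/17; buyers pay Pb = 662/17 + 22 = 1036/17.
New quantity: Q = 332 − 3.5(1036/17) = 2018/17.
Revenue = 22 × 2018/17 = 44396/17.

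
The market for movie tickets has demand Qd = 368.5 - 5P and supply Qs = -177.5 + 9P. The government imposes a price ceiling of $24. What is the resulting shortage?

Shortage = 210

Equilibrium price would be P* = 39, so the ceiling at 24 binds.
At P = 24: Qd = 368.5 − 5(24) = 248.5, Qs = -177.5 + 9(24) = 38.5.
Shortage = 248.5 − 38.5 = 210.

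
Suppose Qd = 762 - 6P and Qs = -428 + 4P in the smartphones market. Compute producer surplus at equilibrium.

Producer surplus = 288

Equilibrium: 762 - 6P = -428 + 4P gives P* = 119, Q* = 48.
Supply starts at P = 107 (where Qs = 0).
PS = ½(119 − 107)(48) = 288.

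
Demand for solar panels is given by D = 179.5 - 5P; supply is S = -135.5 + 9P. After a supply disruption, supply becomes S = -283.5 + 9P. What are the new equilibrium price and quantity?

P' = 463/14, Q' = 99/7

Original equilibrium: P* = 22.5, Q* = 67.
New equilibrium: 179.5 - 5P = -283.5 + 9P, so 463 = 14P and P' = 463/14; Q' = 179.5 − 5(463/14) = 99/7.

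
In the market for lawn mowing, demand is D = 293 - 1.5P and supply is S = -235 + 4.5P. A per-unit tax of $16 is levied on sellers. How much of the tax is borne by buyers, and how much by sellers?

Pre-tax equilibrium: P* = 88, Q* = 161.
Tax on sellers shifts supply to S = -235 + 4.5(P − 16) = -307 + 4.5P.
293 - 1.5P = -307 + 4.5P gives buyer price Pb = 100; sellers receive Ps = 100 − 16 = 84.
New quantity: Q = 293 − 1.5(100) = 143.
Buyer burden = 100 − 88 = 12; seller burden = 88 − 84 = 4.

Buyers bear $12, sellers bear $4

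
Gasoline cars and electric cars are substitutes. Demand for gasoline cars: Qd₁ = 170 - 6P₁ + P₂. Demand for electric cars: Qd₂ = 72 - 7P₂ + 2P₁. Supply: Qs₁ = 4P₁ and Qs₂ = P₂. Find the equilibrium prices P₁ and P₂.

Market 1: 170 - 6P₁ + P₂ = 4P₁ → 10P₁ - P₂ = 170.
Market 2: 8P₂ - 2P₁ = 72.
Eliminating P₂: 8×(1) + 1×(2) gives 78P₁ = 1432, so P₁ = 716/39.
Back-substitute into (2): P₂ = (72 + 2×716/39) / 8 = 530/39.

P₁ = 716/39, P₂ = 530/39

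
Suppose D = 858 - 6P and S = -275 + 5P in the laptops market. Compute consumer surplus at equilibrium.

Equilibrium: 858 - 6P = -275 + 5P gives P* = 103, Q* = 240.
Demand choke price (D = 0): P = 143.
CS = ½(143 − 103)(240) = 4800.

Consumer surplus = 4800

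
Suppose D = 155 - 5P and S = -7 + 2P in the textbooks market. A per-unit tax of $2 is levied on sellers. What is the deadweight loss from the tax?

Pre-tax equilibrium: P* = 162/7, Q* = 275/7.
Tax on sellers shifts supply to S = -7 + 2(P − 2) = -11 + 2P.
155 - 5P = -11 + 2P gives buyer price Pb = 166/7; sellers receive Ps = 166/7 − 2 = 152/7.
New quantity: Q = 155 − 5(166/7) = 255/7.
DWL = ½ × 2 × (275/7 − 255/7) = 20/7.

Deadweight loss = 20/7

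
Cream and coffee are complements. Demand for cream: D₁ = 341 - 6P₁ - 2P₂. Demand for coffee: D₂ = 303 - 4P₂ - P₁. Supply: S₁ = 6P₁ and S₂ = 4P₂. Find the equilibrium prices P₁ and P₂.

P₁ = 1061/47, P₂ = 3295/94

Market 1: 341 - 6P₁ - 2P₂ = 6P₁ → 12P₁ + 2P₂ = 341.
Market 2: 8P₂ + P₁ = 303.
Eliminating P₂: 8×(1) − 2×(2) gives 94P₁ = 2122, so P₁ = 1061/47.
Back-substitute into (2): P₂ = (303 − 1×1061/47) / 8 = 3295/94.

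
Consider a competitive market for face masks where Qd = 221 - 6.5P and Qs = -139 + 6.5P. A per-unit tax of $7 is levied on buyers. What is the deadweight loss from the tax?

Deadweight loss = 79.625

Pre-tax equilibrium: P* = 360/13, Q* = 41.
Tax on buyers shifts demand to Qd = 221 − 6.5(P + 7) = 175.5 - 6.5P.
175.5 - 6.5P = -139 + 6.5P gives seller price Ps = 629/26; buyers pay Pb = 629/26 + 7 = 811/26.
New quantity: Q = 221 − 6.5(811/26) = 18.25.
DWL = ½ × 7 × (41 − 18.25) = 79.625.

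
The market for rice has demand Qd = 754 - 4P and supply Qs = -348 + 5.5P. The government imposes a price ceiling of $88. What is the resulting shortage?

Shortage = 266

Equilibrium price would be P* = 116, so the ceiling at 88 binds.
At P = 88: Qd = 754 − 4(88) = 402, Qs = -348 + 5.5(88) = 136.
Shortage = 402 − 136 = 266.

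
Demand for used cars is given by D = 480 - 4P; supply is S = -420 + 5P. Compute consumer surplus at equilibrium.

Consumer surplus = 800

Equilibrium: 480 - 4P = -420 + 5P gives P* = 100, Q* = 80.
Demand choke price (D = 0): P = 120.
CS = ½(120 − 100)(80) = 800.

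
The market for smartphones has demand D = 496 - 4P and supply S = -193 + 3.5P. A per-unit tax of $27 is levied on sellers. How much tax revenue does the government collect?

Pre-tax equilibrium: P* = 1378/15, Q* = 1928/15.
Tax on sellers shifts supply to S = -193 + 3.5(P − 27) = -287.5 + 3.5P.
496 - 4P = -287.5 + 3.5P gives buyer price Pb = 1567/15; sellers receive Ps = 1567/15 − 27 = 1162/15.
New quantity: Q = 496 − 4(1567/15) = 1172/15.
Revenue = 27 × 1172/15 = 2109.6.

Tax revenue = 2109.6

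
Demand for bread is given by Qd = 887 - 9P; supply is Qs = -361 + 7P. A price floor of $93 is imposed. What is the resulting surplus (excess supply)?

Surplus = 240

Equilibrium price would be P* = 78, so the floor at 93 binds.
At P = 93: Qd = 50, Qs = 290.
Surplus = 290 − 50 = 240.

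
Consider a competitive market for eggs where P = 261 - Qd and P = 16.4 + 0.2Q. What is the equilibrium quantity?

Set the two price expressions equal: 261 - Q = 16.4 + 0.2Q.
244.6 = 1.2Q, so Q* = 1223/6.
P* = 261 − (1)(1223/6) = 343/6.

Q* = 1223/6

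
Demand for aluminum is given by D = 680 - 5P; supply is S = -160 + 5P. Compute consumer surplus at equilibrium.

Consumer surplus = 6760

Equilibrium: 680 - 5P = -160 + 5P gives P* = 84, Q* = 260.
Demand choke price (D = 0): P = 136.
CS = ½(136 − 84)(260) = 6760.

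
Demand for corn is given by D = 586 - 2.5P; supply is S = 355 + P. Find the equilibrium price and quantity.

Set D = S: 586 - 2.5P = 355 + P.
231 = 3.5P, so P* = 66.
Q* = 586 − 2.5(66) = 421.

P* = 66, Q* = 421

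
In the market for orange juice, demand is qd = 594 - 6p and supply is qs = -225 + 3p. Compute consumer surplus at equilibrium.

Equilibrium: 594 - 6p = -225 + 3p gives p* = 91, q* = 48.
Demand choke price (qd = 0): p = 99.
CS = ½(99 − 91)(48) = 192.

Consumer surplus = 192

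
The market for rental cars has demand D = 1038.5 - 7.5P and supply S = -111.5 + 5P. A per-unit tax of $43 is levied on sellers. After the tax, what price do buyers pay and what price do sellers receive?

Buyers pay $109.2, sellers receive $66.2

Pre-tax equilibrium: P* = 92, Q* = 348.5.
Tax on sellers shifts supply to S = -111.5 + 5(P − 43) = -326.5 + 5P.
1038.5 - 7.5P = -326.5 + 5P gives buyer price Pb = 109.2; sellers receive Ps = 109.2 − 43 = 66.2.
New quantity: Q = 1038.5 − 7.5(109.2) = 219.5.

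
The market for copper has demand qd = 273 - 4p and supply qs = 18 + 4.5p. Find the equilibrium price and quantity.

Set qd = qs: 273 - 4p = 18 + 4.5p.
255 = 8.5p, so p* = 30.
q* = 273 − 4(30) = 153.

p* = 30, q* = 153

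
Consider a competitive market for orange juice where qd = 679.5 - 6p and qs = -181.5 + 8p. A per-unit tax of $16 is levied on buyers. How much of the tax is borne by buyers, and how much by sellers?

Buyers bear 64/7, sellers bear 48/7

Pre-tax equilibrium: p* = 61.5, q* = 310.5.
Tax on buyers shifts demand to qd = 679.5 − 6(p + 16) = 583.5 - 6p.
583.5 - 6p = -181.5 + 8p gives seller price ps = 765/14; buyers pay pb = 765/14 + 16 = 989/14.
New quantity: q = 679.5 − 6(989/14) = 3579/14.
Buyer burden = 989/14 − 61.5 = 64/7; seller burden = 61.5 − 765/14 = 48/7.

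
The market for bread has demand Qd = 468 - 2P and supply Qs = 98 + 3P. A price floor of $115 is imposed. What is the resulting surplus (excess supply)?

Equilibrium price would be P* = 74, so the floor at 115 binds.
At P = 115: Qd = 238, Qs = 443.
Surplus = 443 − 238 = 205.

Surplus = 205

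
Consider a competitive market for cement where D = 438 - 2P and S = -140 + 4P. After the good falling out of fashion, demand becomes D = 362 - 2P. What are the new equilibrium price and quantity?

Original equilibrium: P* = 289/3, Q* = 736/3.
New equilibrium: 362 - 2P = -140 + 4P, so 502 = 6P and P' = 251/3; Q' = 362 − 2(251/3) = 584/3.

P' = 251/3, Q' = 584/3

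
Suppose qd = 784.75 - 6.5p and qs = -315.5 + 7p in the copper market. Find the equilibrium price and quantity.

Set qd = qs: 784.75 - 6.5p = -315.5 + 7p.
1100.25 = 13.5p, so p* = 81.5.
q* = 784.75 − 6.5(81.5) = 255.

p* = 81.5, q* = 255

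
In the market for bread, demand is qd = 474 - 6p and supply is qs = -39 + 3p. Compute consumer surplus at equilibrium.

Equilibrium: 474 - 6p = -39 + 3p gives p* = 57, q* = 132.
Demand choke price (qd = 0): p = 79.
CS = ½(79 − 57)(132) = 1452.

Consumer surplus = 1452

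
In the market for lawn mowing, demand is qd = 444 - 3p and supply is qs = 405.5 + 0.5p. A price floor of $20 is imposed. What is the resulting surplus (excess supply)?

Equilibrium price would be p* = 11, so the floor at 20 binds.
At p = 20: qd = 384, qs = 415.5.
Surplus = 415.5 − 384 = 31.5.

Surplus = 31.5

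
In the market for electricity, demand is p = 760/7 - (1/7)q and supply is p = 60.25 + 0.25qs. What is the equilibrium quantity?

q* = 123

Set the two price expressions equal: 760/7 - (1/7)q = 60.25 + 0.25q.
1353/28 = (11/28)q, so q* = 123.
p* = 760/7 − (1/7)(123) = 91.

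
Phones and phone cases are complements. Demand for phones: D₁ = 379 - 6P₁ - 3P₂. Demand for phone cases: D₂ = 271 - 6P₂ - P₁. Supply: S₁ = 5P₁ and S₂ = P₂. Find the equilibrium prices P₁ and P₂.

P₁ = 920/37, P₂ = 1301/37

Market 1: 379 - 6P₁ - 3P₂ = 5P₁ → 11P₁ + 3P₂ = 379.
Market 2: 7P₂ + P₁ = 271.
Eliminating P₂: 7×(1) − 3×(2) gives 74P₁ = 1840, so P₁ = 920/37.
Back-substitute into (2): P₂ = (271 − 1×920/37) / 7 = 1301/37.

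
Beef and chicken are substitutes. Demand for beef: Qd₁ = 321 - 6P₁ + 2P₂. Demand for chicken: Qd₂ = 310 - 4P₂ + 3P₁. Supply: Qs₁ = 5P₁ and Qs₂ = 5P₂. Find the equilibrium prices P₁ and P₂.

Market 1: 321 - 6P₁ + 2P₂ = 5P₁ → 11P₁ - 2P₂ = 321.
Market 2: 9P₂ - 3P₁ = 310.
Eliminating P₂: 9×(1) + 2×(2) gives 93P₁ = 3509, so P₁ = 3509/93.
Back-substitute into (2): P₂ = (310 + 3×3509/93) / 9 = 4373/93.

P₁ = 3509/93, P₂ = 4373/93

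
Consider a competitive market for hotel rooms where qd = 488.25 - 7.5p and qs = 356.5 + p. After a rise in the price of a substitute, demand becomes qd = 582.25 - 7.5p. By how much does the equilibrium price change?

Original equilibrium: p* = 15.5, q* = 372.
New equilibrium: 582.25 - 7.5p = 356.5 + p, so 225.75 = 8.5p and p' = 903/34; q' = 582.25 − 7.5(903/34) = 6512/17.
Change in price: 903/34 − 15.5 = 188/17.

Δp = 188/17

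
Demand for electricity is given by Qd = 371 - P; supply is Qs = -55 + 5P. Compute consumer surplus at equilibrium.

Consumer surplus = 45000

Equilibrium: 371 - P = -55 + 5P gives P* = 71, Q* = 300.
Demand choke price (Qd = 0): P = 371.
CS = ½(371 − 71)(300) = 45000.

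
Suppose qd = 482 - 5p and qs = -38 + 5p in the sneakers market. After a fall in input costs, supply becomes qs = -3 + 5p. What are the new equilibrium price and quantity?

p' = 48.5, q' = 239.5

Original equilibrium: p* = 52, q* = 222.
New equilibrium: 482 - 5p = -3 + 5p, so 485 = 10p and p' = 48.5; q' = 482 − 5(48.5) = 239.5.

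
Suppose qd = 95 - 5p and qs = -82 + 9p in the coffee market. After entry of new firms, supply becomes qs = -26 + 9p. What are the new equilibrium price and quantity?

p' = 121/14, q' = 725/14

Original equilibrium: p* = 177/14, q* = 445/14.
New equilibrium: 95 - 5p = -26 + 9p, so 121 = 14p and p' = 121/14; q' = 95 − 5(121/14) = 725/14.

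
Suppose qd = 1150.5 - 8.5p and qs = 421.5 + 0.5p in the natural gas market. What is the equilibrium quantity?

Set qd = qs: 1150.5 - 8.5p = 421.5 + 0.5p.
729 = 9p, so p* = 81.
q* = 1150.5 − 8.5(81) = 462.

q* = 462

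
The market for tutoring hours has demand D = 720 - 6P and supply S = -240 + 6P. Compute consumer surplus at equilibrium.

Consumer surplus = 4800

Equilibrium: 720 - 6P = -240 + 6P gives P* = 80, Q* = 240.
Demand choke price (D = 0): P = 120.
CS = ½(120 − 80)(240) = 4800.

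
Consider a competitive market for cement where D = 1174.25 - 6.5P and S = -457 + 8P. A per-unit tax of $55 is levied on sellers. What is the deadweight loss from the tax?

Deadweight loss = 157300/29

Pre-tax equilibrium: P* = 112.5, Q* = 443.
Tax on sellers shifts supply to S = -457 + 8(P − 55) = -897 + 8P.
1174.25 - 6.5P = -897 + 8P gives buyer price Pb = 8285/58; sellers receive Ps = 8285/58 − 55 = 5095/58.
New quantity: Q = 1174.25 − 6.5(8285/58) = 7127/29.
DWL = ½ × 55 × (443 − 7127/29) = 157300/29.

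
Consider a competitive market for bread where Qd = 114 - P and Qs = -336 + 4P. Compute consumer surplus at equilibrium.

Consumer surplus = 288

Equilibrium: 114 - P = -336 + 4P gives P* = 90, Q* = 24.
Demand choke price (Qd = 0): P = 114.
CS = ½(114 − 90)(24) = 288.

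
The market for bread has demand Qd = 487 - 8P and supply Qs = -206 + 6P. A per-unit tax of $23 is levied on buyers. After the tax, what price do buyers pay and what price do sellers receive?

Buyers pay 831/14, sellers receive 509/14

Pre-tax equilibrium: P* = 49.5, Q* = 91.
Tax on buyers shifts demand to Qd = 487 − 8(P + 23) = 303 - 8P.
303 - 8P = -206 + 6P gives seller price Ps = 509/14; buyers pay Pb = 509/14 + 23 = 831/14.
New quantity: Q = 487 − 8(831/14) = 85/7.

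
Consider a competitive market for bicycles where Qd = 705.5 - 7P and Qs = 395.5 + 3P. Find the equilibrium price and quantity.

Set Qd = Qs: 705.5 - 7P = 395.5 + 3P.
310 = 10P, so P* = 31.
Q* = 705.5 − 7(31) = 488.5.

P* = 31, Q* = 488.5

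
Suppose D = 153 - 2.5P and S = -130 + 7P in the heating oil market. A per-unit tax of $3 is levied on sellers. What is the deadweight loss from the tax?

Deadweight loss = 315/38

Pre-tax equilibrium: P* = 566/19, Q* = 1492/19.
Tax on sellers shifts supply to S = -130 + 7(P − 3) = -151 + 7P.
153 - 2.5P = -151 + 7P gives buyer price Pb = 32; sellers receive Ps = 32 − 3 = 29.
New quantity: Q = 153 − 2.5(32) = 73.
DWL = ½ × 3 × (1492/19 − 73) = 315/38.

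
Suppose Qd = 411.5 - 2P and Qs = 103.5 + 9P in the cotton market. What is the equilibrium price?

P* = 28

Set Qd = Qs: 411.5 - 2P = 103.5 + 9P.
308 = 11P, so P* = 28.
Q* = 411.5 − 2(28) = 355.5.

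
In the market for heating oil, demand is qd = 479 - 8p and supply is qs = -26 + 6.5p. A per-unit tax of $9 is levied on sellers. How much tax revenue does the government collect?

Pre-tax equilibrium: p* = 1010/29, q* = 5811/29.
Tax on sellers shifts supply to qs = -26 + 6.5(p − 9) = -84.5 + 6.5p.
479 - 8p = -84.5 + 6.5p gives buyer price pb = 1127/29; sellers receive ps = 1127/29 − 9 = 866/29.
New quantity: q = 479 − 8(1127/29) = 4875/29.
Revenue = 9 × 4875/29 = 43875/29.

Tax revenue = 43875/29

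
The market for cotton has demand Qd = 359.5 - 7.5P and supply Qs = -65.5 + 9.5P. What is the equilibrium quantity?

Set Qd = Qs: 359.5 - 7.5P = -65.5 + 9.5P.
425 = 17P, so P* = 25.
Q* = 359.5 − 7.5(25) = 172.

Q* = 172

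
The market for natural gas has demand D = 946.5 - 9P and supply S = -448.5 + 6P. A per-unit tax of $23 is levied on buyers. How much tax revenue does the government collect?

Tax revenue = 614.1

Pre-tax equilibrium: P* = 93, Q* = 109.5.
Tax on buyers shifts demand to D = 946.5 − 9(P + 23) = 739.5 - 9P.
739.5 - 9P = -448.5 + 6P gives seller price Ps = 79.2; buyers pay Pb = 79.2 + 23 = 102.2.
New quantity: Q = 946.5 − 9(102.2) = 26.7.
Revenue = 23 × 26.7 = 614.1.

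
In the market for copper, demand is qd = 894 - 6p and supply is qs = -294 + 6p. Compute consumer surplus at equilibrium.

Equilibrium: 894 - 6p = -294 + 6p gives p* = 99, q* = 300.
Demand choke price (qd = 0): p = 149.
CS = ½(149 − 99)(300) = 7500.

Consumer surplus = 7500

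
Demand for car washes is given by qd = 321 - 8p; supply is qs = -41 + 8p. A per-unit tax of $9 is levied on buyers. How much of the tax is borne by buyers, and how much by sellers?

Pre-tax equilibrium: p* = 22.625, q* = 140.
Tax on buyers shifts demand to qd = 321 − 8(p + 9) = 249 - 8p.
249 - 8p = -41 + 8p gives seller price ps = 18.125; buyers pay pb = 18.125 + 9 = 27.125.
New quantity: q = 321 − 8(27.125) = 104.
Buyer burden = 27.125 − 22.625 = 4.5; seller burden = 22.625 − 18.125 = 4.5.

Buyers bear $4.5, sellers bear $4.5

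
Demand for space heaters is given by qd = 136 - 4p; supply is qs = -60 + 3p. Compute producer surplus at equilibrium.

Equilibrium: 136 - 4p = -60 + 3p gives p* = 28, q* = 24.
Supply starts at p = 20 (where qs = 0).
PS = ½(28 − 20)(24) = 96.

Producer surplus = 96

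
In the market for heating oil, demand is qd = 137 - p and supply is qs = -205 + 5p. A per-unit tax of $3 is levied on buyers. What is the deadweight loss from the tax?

Pre-tax equilibrium: p* = 57, q* = 80.
Tax on buyers shifts demand to qd = 137 − 1(p + 3) = 134 - p.
134 - p = -205 + 5p gives seller price ps = 56.5; buyers pay pb = 56.5 + 3 = 59.5.
New quantity: q = 137 − 1(59.5) = 77.5.
DWL = ½ × 3 × (80 − 77.5) = 3.75.

Deadweight loss = 3.75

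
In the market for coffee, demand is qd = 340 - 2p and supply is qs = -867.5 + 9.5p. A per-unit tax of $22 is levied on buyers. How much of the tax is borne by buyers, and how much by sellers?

Buyers bear 418/23, sellers bear 88/23

Pre-tax equilibrium: p* = 105, q* = 130.
Tax on buyers shifts demand to qd = 340 − 2(p + 22) = 296 - 2p.
296 - 2p = -867.5 + 9.5p gives seller price ps = 2327/23; buyers pay pb = 2327/23 + 22 = 2833/23.
New quantity: q = 340 − 2(2833/23) = 2154/23.
Buyer burden = 2833/23 − 105 = 418/23; seller burden = 105 − 2327/23 = 88/23.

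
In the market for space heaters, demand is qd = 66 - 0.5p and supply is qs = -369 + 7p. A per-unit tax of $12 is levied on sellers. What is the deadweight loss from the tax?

Pre-tax equilibrium: p* = 58, q* = 37.
Tax on sellers shifts supply to qs = -369 + 7(p − 12) = -453 + 7p.
66 - 0.5p = -453 + 7p gives buyer price pb = 69.2; sellers receive ps = 69.2 − 12 = 57.2.
New quantity: q = 66 − 0.5(69.2) = 31.4.
DWL = ½ × 12 × (37 − 31.4) = 33.6.

Deadweight loss = 33.6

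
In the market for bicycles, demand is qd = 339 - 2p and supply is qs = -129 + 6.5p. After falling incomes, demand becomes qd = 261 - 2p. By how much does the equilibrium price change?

Δp = -156/17

Original equilibrium: p* = 936/17, q* = 3891/17.
New equilibrium: 261 - 2p = -129 + 6.5p, so 390 = 8.5p and p' = 780/17; q' = 261 − 2(780/17) = 2877/17.
Change in price: 780/17 − 936/17 = -156/17.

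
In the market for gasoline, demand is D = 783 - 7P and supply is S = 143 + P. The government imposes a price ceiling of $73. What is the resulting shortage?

Equilibrium price would be P* = 80, so the ceiling at 73 binds.
At P = 73: D = 783 − 7(73) = 272, S = 143 + 1(73) = 216.
Shortage = 272 − 216 = 56.

Shortage = 56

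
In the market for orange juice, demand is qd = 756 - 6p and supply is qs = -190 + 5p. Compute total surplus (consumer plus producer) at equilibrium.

Equilibrium: 756 - 6p = -190 + 5p gives p* = 86, q* = 240.
Demand choke price: p = 126; supply starts at p = 38.
CS = ½(126 − 86)(240) = 4800; PS = ½(86 − 38)(240) = 5760.

Total surplus = 10560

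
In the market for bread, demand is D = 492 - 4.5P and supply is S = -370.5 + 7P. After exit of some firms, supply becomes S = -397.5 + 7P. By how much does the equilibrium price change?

Original equilibrium: P* = 75, Q* = 154.5.
New equilibrium: 492 - 4.5P = -397.5 + 7P, so 889.5 = 11.5P and P' = 1779/23; Q' = 492 − 4.5(1779/23) = 6621/46.
Change in price: 1779/23 − 75 = 54/23.

ΔP = 54/23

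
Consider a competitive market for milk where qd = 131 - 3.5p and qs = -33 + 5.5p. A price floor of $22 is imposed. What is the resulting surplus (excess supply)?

Surplus = 34

Equilibrium price would be p* = 164/9, so the floor at 22 binds.
At p = 22: qd = 54, qs = 88.
Surplus = 88 − 54 = 34.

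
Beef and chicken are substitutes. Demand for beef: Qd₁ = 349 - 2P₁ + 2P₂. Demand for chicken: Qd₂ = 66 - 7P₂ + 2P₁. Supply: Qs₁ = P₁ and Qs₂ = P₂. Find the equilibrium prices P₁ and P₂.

P₁ = 146.2, P₂ = 44.8

Market 1: 349 - 2P₁ + 2P₂ = P₁ → 3P₁ - 2P₂ = 349.
Market 2: 8P₂ - 2P₁ = 66.
Eliminating P₂: 8×(1) + 2×(2) gives 20P₁ = 2924, so P₁ = 146.2.
Back-substitute into (2): P₂ = (66 + 2×146.2) / 8 = 44.8.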